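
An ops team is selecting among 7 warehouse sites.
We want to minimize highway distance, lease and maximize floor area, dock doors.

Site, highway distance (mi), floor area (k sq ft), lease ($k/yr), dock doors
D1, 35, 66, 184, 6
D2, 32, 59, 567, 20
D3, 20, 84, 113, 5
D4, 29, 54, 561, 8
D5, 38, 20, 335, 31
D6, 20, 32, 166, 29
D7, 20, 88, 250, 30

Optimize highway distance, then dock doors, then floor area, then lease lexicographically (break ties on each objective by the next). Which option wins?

D7

First minimize highway distance: best is 20, kept {D3, D6, D7}.
Then maximize dock doors: best is 30, kept {D7}.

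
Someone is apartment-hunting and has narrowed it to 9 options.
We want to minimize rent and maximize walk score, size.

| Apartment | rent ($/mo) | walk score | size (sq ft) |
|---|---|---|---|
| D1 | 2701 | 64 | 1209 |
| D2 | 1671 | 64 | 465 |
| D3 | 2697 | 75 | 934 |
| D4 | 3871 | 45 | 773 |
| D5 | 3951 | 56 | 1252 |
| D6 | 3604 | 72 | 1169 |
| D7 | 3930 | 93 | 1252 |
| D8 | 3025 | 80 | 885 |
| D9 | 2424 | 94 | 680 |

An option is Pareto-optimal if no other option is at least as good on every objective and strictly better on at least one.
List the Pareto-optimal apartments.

D1, D2, D3, D6, D7, D8, D9

D1: not dominated.
D2: not dominated (best rent).
D3: not dominated.
D4: dominated by D1 (rent 2701≤3871, walk score 64≥45, size 1209≥773).
D5: dominated by D7 (rent 3930≤3951, walk score 93≥56, size 1252≥1252).
D6: not dominated.
D7: not dominated.
D8: not dominated.
D9: not dominated (best walk score).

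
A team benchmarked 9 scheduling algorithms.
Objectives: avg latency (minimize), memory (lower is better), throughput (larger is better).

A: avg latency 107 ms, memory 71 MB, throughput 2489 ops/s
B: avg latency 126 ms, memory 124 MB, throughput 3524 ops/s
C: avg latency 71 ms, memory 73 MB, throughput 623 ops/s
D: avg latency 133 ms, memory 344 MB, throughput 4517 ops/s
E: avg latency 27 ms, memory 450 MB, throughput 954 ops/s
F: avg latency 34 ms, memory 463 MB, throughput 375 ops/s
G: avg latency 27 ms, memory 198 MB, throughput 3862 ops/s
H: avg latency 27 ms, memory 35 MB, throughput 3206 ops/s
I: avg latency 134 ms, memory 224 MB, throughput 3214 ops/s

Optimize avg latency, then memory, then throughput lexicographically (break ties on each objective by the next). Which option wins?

H

First minimize avg latency: best is 27, kept {E, G, H}.
Then minimize memory: best is 35, kept {H}.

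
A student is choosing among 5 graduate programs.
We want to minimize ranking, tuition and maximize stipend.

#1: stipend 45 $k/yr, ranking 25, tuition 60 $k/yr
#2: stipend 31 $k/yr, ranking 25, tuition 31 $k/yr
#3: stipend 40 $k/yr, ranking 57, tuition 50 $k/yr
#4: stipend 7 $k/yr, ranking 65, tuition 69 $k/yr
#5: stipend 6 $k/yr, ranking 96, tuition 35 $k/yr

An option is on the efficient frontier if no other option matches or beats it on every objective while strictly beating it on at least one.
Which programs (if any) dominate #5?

#2

#2: stipend 31≥6, ranking 25≤96, tuition 31≤35 — dominates #5.
Others (#1, #3, #4) are each worse than #5 on at least one objective.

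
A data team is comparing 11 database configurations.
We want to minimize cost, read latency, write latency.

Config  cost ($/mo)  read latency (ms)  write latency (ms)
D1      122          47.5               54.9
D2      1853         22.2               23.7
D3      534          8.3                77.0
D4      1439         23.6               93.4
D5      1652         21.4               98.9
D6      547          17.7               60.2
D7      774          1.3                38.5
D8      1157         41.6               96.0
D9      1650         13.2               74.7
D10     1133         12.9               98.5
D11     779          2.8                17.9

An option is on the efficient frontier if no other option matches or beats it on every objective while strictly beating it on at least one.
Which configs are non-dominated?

D1: not dominated (best cost).
D2: dominated by D11 (cost 779≤1853, read latency 2.8≤22.2, write latency 17.9≤23.7).
D3: not dominated.
D4: dominated by D3 (cost 534≤1439, read latency 8.3≤23.6, write latency 77.0≤93.4).
D5: dominated by D3 (cost 534≤1652, read latency 8.3≤21.4, write latency 77.0≤98.9).
D6: not dominated.
D7: not dominated (best read latency).
D8: dominated by D3 (cost 534≤1157, read latency 8.3≤41.6, write latency 77.0≤96.0).
D9: dominated by D7 (cost 774≤1650, read latency 1.3≤13.2, write latency 38.5≤74.7).
D10: dominated by D3 (cost 534≤1133, read latency 8.3≤12.9, write latency 77.0≤98.5).
D11: not dominated (best write latency).

D1, D3, D6, D7, D11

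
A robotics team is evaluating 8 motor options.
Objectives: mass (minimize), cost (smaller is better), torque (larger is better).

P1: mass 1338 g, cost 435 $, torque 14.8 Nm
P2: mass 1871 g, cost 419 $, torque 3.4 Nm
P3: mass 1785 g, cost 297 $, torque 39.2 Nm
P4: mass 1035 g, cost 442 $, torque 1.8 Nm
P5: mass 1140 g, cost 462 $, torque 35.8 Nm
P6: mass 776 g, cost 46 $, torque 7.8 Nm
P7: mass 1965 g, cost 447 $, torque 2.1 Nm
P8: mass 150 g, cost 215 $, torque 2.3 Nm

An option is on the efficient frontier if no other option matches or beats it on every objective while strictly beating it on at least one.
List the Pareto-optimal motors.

P1, P3, P5, P6, P8

P1: not dominated.
P2: dominated by P3 (mass 1785≤1871, cost 297≤419, torque 39.2≥3.4).
P3: not dominated (best torque).
P4: dominated by P6 (mass 776≤1035, cost 46≤442, torque 7.8≥1.8).
P5: not dominated.
P6: not dominated (best cost).
P7: dominated by P1 (mass 1338≤1965, cost 435≤447, torque 14.8≥2.1).
P8: not dominated (best mass).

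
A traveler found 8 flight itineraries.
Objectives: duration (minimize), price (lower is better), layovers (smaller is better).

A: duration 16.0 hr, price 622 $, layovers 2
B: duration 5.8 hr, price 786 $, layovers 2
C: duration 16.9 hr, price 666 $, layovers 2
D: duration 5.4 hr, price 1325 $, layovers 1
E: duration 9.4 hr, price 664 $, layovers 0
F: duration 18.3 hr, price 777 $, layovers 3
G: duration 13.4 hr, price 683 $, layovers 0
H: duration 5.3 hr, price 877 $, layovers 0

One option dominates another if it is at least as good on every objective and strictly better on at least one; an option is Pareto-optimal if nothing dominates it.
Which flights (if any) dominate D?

H: duration 5.3≤5.4, price 877≤1325, layovers 0≤1 — dominates D.
Others (A, B, C, E, F, G) are each worse than D on at least one objective.

H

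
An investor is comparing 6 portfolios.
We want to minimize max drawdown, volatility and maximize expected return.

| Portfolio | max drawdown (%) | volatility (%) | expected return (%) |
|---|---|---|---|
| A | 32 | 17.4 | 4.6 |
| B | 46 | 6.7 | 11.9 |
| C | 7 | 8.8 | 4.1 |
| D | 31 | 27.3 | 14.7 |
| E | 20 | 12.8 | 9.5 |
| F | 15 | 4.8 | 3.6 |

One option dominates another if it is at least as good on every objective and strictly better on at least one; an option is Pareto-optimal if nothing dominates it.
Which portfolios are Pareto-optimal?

A: dominated by E (max drawdown 20≤32, volatility 12.8≤17.4, expected return 9.5≥4.6).
B: not dominated.
C: not dominated (best max drawdown).
D: not dominated (best expected return).
E: not dominated.
F: not dominated (best volatility).

B, C, D, E, F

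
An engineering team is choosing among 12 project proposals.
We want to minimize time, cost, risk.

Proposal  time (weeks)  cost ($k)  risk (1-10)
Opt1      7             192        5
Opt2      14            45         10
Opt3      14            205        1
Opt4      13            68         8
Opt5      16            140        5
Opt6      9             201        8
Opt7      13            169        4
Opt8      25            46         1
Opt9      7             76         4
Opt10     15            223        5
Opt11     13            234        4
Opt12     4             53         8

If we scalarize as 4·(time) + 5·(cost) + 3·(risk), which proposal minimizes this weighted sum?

Opt1: 4·7 + 5·192 + 3·5 = 1003
Opt2: 4·14 + 5·45 + 3·10 = 311
Opt3: 4·14 + 5·205 + 3·1 = 1084
Opt4: 4·13 + 5·68 + 3·8 = 416
Opt5: 4·16 + 5·140 + 3·5 = 779
Opt6: 4·9 + 5·201 + 3·8 = 1065
Opt7: 4·13 + 5·169 + 3·4 = 909
Opt8: 4·25 + 5·46 + 3·1 = 333
Opt9: 4·7 + 5·76 + 3·4 = 420
Opt10: 4·15 + 5·223 + 3·5 = 1190
Opt11: 4·13 + 5·234 + 3·4 = 1234
Opt12: 4·4 + 5·53 + 3·8 = 305
Lowest: Opt12 at 305.

Opt12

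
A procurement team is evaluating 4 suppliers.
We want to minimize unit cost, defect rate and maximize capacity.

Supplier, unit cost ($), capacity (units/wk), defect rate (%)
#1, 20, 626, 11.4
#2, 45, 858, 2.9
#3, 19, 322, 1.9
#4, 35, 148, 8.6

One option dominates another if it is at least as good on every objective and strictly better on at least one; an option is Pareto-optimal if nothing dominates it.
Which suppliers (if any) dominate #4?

#3

#3: unit cost 19≤35, capacity 322≥148, defect rate 1.9≤8.6 — dominates #4.
Others (#1, #2) are each worse than #4 on at least one objective.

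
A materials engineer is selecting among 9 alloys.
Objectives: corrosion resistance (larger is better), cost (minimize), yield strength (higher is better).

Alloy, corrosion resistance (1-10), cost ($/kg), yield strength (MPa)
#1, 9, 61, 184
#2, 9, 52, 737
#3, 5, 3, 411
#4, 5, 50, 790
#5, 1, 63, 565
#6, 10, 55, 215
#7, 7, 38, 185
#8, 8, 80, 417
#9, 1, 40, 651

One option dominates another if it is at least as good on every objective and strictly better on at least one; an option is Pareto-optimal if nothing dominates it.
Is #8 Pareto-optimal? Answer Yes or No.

#2 vs #8: corrosion resistance 9≥8, cost 52≤80, yield strength 737≥417 — #2 is at least as good on every objective and strictly better on at least one, so #2 dominates #8.

No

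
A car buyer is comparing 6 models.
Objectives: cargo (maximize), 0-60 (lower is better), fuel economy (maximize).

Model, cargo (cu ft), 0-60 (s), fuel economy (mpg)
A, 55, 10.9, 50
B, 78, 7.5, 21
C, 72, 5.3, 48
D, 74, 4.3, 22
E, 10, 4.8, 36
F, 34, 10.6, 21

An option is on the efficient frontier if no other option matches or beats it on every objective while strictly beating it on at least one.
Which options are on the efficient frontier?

A: not dominated (best fuel economy).
B: not dominated (best cargo).
C: not dominated.
D: not dominated (best 0-60).
E: not dominated.
F: dominated by B (cargo 78≥34, 0-60 7.5≤10.6, fuel economy 21≥21).

A, B, C, D, E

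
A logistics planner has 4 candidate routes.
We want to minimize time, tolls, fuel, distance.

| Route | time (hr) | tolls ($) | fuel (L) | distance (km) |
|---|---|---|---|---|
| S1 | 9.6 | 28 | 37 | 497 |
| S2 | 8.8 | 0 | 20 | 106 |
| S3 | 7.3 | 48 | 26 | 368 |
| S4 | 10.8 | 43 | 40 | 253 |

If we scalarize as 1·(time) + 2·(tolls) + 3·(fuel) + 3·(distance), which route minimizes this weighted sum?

S1: 1·9.6 + 2·28 + 3·37 + 3·497 = 1667.6
S2: 1·8.8 + 2·0 + 3·20 + 3·106 = 386.8
S3: 1·7.3 + 2·48 + 3·26 + 3·368 = 1285.3
S4: 1·10.8 + 2·43 + 3·40 + 3·253 = 975.8
Lowest: S2 at 386.8.

S2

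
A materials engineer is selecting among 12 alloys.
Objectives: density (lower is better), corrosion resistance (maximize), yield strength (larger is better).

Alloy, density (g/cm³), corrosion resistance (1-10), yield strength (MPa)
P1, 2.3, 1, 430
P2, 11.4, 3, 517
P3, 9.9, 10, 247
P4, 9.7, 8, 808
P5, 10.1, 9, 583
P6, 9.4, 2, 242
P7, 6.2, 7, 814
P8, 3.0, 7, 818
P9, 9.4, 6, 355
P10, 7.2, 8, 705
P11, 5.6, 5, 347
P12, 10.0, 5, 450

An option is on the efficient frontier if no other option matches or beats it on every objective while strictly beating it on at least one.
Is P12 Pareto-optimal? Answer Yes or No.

P4 vs P12: density 9.7≤10.0, corrosion resistance 8≥5, yield strength 808≥450 — P4 is at least as good on every objective and strictly better on at least one, so P4 dominates P12.

No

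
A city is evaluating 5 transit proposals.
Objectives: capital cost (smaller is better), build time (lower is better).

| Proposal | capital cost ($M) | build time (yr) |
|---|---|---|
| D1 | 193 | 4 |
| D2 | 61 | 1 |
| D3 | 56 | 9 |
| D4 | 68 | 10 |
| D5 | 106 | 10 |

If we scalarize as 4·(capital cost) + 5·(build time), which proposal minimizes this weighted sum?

D2

D1: 4·193 + 5·4 = 792
D2: 4·61 + 5·1 = 249
D3: 4·56 + 5·9 = 269
D4: 4·68 + 5·10 = 322
D5: 4·106 + 5·10 = 474
Lowest: D2 at 249.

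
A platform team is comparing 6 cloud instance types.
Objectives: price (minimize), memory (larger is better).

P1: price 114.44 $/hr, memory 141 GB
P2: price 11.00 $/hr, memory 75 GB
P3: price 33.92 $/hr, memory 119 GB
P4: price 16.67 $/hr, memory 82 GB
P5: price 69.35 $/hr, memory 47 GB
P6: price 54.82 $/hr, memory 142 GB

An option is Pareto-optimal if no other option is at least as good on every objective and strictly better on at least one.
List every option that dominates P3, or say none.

none

P1: worse on price (114.44 vs 33.92).
P2: worse on memory (75 vs 119).
P4: worse on memory (82 vs 119).
P5: worse on price (69.35 vs 33.92).
P6: worse on price (54.82 vs 33.92).
No option dominates P3.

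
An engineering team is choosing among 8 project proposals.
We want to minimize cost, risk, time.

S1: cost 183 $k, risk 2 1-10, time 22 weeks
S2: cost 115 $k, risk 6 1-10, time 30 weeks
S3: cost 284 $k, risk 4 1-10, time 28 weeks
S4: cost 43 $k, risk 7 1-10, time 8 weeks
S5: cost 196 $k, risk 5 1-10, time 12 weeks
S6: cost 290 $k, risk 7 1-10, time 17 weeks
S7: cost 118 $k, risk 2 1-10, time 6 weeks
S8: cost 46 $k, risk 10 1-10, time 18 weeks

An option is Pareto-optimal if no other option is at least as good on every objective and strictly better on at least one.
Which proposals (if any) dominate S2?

S1: worse on cost (183 vs 115).
S3: worse on cost (284 vs 115).
S4: worse on risk (7 vs 6).
S5: worse on cost (196 vs 115).
S6: worse on cost (290 vs 115).
S7: worse on cost (118 vs 115).
S8: worse on risk (10 vs 6).
No option dominates S2.

none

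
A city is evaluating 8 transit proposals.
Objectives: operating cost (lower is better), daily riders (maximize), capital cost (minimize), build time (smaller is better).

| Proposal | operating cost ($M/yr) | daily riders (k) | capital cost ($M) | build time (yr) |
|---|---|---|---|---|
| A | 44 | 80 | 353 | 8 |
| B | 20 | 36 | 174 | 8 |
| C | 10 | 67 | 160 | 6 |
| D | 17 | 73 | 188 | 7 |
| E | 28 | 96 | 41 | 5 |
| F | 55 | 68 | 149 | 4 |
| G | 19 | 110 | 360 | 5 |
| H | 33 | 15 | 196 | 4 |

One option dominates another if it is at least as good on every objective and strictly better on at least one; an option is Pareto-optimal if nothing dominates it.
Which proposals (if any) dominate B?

C: operating cost 10≤20, daily riders 67≥36, capital cost 160≤174, build time 6≤8 — dominates B.
Others (A, D, E, F, G, H) are each worse than B on at least one objective.

C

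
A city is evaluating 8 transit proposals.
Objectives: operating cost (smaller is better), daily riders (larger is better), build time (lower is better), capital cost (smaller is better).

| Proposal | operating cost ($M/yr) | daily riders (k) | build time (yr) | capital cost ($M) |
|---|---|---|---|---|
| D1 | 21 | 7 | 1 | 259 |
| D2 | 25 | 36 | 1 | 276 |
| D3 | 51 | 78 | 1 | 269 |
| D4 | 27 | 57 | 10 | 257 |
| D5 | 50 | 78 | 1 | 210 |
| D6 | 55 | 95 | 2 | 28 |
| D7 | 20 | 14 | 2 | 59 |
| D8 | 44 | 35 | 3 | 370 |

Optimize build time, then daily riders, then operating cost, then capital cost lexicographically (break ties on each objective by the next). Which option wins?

D5

First minimize build time: best is 1, kept {D1, D2, D3, D5}.
Then maximize daily riders: best is 78, kept {D3, D5}.
Then minimize operating cost: best is 50, kept {D5}.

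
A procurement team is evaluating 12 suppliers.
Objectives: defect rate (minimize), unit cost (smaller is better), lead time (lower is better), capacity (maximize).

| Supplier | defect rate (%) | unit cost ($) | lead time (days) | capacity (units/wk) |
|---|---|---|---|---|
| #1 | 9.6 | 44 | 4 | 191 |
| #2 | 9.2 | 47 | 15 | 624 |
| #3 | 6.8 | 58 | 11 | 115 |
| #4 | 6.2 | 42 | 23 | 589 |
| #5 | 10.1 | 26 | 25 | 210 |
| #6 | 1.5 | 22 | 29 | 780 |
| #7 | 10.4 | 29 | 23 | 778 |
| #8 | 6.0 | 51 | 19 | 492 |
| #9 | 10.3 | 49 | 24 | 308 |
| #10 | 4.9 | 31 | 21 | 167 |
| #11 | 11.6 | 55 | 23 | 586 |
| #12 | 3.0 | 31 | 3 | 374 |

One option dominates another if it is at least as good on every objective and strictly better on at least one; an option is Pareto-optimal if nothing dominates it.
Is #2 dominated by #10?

No

#10 vs #2: #10 is worse on lead time (21 vs 15), so it does not dominate #2.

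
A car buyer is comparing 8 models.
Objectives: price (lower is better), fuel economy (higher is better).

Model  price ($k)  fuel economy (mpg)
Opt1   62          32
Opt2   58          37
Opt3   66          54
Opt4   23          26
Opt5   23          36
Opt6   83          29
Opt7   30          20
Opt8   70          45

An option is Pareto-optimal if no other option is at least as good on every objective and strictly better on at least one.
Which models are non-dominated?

Opt1: dominated by Opt2 (price 58≤62, fuel economy 37≥32).
Opt2: not dominated.
Opt3: not dominated (best fuel economy).
Opt4: dominated by Opt5 (price 23≤23, fuel economy 36≥26).
Opt5: not dominated.
Opt6: dominated by Opt1 (price 62≤83, fuel economy 32≥29).
Opt7: dominated by Opt4 (price 23≤30, fuel economy 26≥20).
Opt8: dominated by Opt3 (price 66≤70, fuel economy 54≥45).

Opt2, Opt3, Opt5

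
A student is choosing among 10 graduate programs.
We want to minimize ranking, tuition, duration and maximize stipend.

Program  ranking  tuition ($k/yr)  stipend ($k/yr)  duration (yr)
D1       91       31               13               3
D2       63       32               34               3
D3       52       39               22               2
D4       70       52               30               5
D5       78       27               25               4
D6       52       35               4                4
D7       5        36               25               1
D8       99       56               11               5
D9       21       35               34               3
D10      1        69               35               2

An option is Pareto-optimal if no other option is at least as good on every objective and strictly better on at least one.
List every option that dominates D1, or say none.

D2: worse on tuition (32 vs 31).
D3: worse on tuition (39 vs 31).
D4: worse on tuition (52 vs 31).
D5: worse on duration (4 vs 3).
D6: worse on tuition (35 vs 31).
D7: worse on tuition (36 vs 31).
D8: worse on ranking (99 vs 91).
D9: worse on tuition (35 vs 31).
D10: worse on tuition (69 vs 31).
No option dominates D1.

none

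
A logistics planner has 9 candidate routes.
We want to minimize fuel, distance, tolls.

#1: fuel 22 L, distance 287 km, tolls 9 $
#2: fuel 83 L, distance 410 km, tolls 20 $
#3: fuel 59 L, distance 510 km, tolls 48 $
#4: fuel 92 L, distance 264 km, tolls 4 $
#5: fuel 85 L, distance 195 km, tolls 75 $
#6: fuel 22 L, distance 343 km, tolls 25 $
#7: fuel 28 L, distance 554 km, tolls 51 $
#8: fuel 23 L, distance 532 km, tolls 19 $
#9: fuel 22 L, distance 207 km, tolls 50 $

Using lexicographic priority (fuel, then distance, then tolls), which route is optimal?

#9

First minimize fuel: best is 22, kept {#1, #6, #9}.
Then minimize distance: best is 207, kept {#9}.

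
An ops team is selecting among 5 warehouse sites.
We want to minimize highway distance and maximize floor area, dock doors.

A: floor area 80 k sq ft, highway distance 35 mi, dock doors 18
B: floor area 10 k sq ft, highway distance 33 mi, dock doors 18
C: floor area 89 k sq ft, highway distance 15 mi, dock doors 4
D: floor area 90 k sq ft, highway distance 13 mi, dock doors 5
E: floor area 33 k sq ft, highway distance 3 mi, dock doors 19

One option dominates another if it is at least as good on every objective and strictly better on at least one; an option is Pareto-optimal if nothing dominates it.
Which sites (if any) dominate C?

D: floor area 90≥89, highway distance 13≤15, dock doors 5≥4 — dominates C.
Others (A, B, E) are each worse than C on at least one objective.

D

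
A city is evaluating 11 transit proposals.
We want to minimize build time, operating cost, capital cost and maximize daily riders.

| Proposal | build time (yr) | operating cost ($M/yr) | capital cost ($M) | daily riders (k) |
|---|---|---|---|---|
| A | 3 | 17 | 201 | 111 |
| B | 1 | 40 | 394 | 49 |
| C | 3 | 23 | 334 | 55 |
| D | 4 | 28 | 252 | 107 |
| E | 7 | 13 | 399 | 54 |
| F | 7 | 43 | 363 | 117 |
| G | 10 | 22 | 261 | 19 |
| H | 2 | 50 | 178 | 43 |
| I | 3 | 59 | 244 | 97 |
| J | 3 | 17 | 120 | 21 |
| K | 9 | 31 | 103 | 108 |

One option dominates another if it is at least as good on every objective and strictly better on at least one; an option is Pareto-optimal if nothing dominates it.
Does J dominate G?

J vs G: build time 3≤10, operating cost 17≤22, capital cost 120≤261, daily riders 21≥19 — J is at least as good on every objective with at least one strict improvement.

Yes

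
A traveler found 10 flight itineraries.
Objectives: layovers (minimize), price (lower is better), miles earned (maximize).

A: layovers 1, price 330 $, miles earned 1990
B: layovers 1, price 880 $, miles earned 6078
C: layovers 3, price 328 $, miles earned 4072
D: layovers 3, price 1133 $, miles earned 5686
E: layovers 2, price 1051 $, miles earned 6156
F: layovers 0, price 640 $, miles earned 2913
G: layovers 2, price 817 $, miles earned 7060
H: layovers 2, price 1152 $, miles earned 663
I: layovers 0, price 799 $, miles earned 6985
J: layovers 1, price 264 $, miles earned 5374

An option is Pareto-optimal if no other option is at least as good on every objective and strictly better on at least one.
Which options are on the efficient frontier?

F, G, I, J

A: dominated by J (layovers 1≤1, price 264≤330, miles earned 5374≥1990).
B: dominated by I (layovers 0≤1, price 799≤880, miles earned 6985≥6078).
C: dominated by J (layovers 1≤3, price 264≤328, miles earned 5374≥4072).
D: dominated by B (layovers 1≤3, price 880≤1133, miles earned 6078≥5686).
E: dominated by G (layovers 2≤2, price 817≤1051, miles earned 7060≥6156).
F: not dominated.
G: not dominated (best miles earned).
H: dominated by A (layovers 1≤2, price 330≤1152, miles earned 1990≥663).
I: not dominated.
J: not dominated (best price).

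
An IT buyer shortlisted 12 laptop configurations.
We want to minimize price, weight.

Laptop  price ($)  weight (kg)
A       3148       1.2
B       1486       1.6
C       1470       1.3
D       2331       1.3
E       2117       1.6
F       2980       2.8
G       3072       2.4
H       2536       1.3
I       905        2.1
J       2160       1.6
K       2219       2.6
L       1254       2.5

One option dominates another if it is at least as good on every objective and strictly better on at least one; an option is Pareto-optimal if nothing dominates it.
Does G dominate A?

G vs A: G is worse on weight (2.4 vs 1.2), so it does not dominate A.

No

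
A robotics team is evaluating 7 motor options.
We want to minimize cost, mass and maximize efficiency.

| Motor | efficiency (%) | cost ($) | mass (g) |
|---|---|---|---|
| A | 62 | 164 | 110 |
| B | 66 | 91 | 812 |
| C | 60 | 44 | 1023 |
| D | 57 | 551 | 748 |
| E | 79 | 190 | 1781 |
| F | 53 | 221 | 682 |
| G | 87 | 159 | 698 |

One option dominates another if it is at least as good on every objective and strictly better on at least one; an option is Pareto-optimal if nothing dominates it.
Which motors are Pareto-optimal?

A, B, C, G

A: not dominated (best mass).
B: not dominated.
C: not dominated (best cost).
D: dominated by A (efficiency 62≥57, cost 164≤551, mass 110≤748).
E: dominated by G (efficiency 87≥79, cost 159≤190, mass 698≤1781).
F: dominated by A (efficiency 62≥53, cost 164≤221, mass 110≤682).
G: not dominated (best efficiency).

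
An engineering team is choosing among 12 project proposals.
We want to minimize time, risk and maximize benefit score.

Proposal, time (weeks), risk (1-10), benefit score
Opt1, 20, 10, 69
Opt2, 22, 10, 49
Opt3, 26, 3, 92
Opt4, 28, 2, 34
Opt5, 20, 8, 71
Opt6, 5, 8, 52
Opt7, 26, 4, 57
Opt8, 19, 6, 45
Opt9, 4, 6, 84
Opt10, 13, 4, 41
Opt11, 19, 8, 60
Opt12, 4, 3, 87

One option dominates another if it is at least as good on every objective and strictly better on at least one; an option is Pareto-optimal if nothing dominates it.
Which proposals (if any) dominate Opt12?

none

Opt1: worse on time (20 vs 4).
Opt2: worse on time (22 vs 4).
Opt3: worse on time (26 vs 4).
Opt4: worse on time (28 vs 4).
Opt5: worse on time (20 vs 4).
Opt6: worse on time (5 vs 4).
Opt7: worse on time (26 vs 4).
Opt8: worse on time (19 vs 4).
Opt9: worse on risk (6 vs 3).
Opt10: worse on time (13 vs 4).
Opt11: worse on time (19 vs 4).
No option dominates Opt12.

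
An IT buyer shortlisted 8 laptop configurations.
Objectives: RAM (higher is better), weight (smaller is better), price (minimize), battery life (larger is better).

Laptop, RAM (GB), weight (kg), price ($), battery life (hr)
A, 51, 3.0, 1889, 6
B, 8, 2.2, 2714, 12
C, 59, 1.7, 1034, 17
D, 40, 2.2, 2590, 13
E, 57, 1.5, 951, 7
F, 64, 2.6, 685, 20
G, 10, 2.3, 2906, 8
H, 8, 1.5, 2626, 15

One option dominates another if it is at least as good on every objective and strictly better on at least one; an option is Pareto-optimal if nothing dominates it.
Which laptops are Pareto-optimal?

A: dominated by C (RAM 59≥51, weight 1.7≤3.0, price 1034≤1889, battery life 17≥6).
B: dominated by C (RAM 59≥8, weight 1.7≤2.2, price 1034≤2714, battery life 17≥12).
C: not dominated.
D: dominated by C (RAM 59≥40, weight 1.7≤2.2, price 1034≤2590, battery life 17≥13).
E: not dominated.
F: not dominated (best RAM).
G: dominated by C (RAM 59≥10, weight 1.7≤2.3, price 1034≤2906, battery life 17≥8).
H: not dominated.

C, E, F, H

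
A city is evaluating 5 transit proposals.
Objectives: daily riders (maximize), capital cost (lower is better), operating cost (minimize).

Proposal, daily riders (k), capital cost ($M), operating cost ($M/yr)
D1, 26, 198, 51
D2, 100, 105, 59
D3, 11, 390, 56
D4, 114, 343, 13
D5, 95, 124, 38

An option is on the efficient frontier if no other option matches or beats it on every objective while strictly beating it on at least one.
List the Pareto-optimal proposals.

D1: dominated by D5 (daily riders 95≥26, capital cost 124≤198, operating cost 38≤51).
D2: not dominated (best capital cost).
D3: dominated by D1 (daily riders 26≥11, capital cost 198≤390, operating cost 51≤56).
D4: not dominated (best daily riders).
D5: not dominated.

D2, D4, D5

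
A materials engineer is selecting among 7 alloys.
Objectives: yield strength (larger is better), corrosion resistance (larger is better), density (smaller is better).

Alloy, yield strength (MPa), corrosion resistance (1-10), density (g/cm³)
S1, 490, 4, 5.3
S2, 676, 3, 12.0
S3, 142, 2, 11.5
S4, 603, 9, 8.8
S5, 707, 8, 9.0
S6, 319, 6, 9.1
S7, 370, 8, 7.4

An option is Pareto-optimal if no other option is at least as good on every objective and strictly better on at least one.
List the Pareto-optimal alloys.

S1, S4, S5, S7

S1: not dominated (best density).
S2: dominated by S5 (yield strength 707≥676, corrosion resistance 8≥3, density 9.0≤12.0).
S3: dominated by S1 (yield strength 490≥142, corrosion resistance 4≥2, density 5.3≤11.5).
S4: not dominated (best corrosion resistance).
S5: not dominated (best yield strength).
S6: dominated by S4 (yield strength 603≥319, corrosion resistance 9≥6, density 8.8≤9.1).
S7: not dominated.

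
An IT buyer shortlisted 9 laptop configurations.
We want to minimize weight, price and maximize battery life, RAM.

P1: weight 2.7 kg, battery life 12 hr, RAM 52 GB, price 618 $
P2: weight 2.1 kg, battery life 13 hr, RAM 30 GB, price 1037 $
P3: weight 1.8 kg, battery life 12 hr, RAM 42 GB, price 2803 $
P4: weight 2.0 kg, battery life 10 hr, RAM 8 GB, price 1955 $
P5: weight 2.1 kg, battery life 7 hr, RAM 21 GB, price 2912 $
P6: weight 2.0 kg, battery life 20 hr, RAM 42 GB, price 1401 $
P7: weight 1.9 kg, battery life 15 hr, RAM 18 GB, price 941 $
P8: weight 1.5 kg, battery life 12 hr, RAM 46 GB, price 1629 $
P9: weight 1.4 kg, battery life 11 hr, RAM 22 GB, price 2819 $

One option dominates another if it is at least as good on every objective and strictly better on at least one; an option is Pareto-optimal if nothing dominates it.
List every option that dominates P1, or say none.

none

P2: worse on RAM (30 vs 52).
P3: worse on RAM (42 vs 52).
P4: worse on battery life (10 vs 12).
P5: worse on battery life (7 vs 12).
P6: worse on RAM (42 vs 52).
P7: worse on RAM (18 vs 52).
P8: worse on RAM (46 vs 52).
P9: worse on battery life (11 vs 12).
No option dominates P1.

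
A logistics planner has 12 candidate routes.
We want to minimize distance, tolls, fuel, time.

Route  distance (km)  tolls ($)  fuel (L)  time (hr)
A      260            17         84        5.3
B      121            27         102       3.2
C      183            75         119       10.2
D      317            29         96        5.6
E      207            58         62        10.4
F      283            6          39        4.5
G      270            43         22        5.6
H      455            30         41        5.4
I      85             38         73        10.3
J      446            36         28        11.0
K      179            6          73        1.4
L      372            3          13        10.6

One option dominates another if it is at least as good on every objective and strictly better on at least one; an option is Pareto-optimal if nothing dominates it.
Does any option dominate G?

A: worse on fuel (84 vs 22).
B: worse on fuel (102 vs 22).
C: worse on tolls (75 vs 43).
D: worse on distance (317 vs 270).
E: worse on tolls (58 vs 43).
F: worse on distance (283 vs 270).
H: worse on distance (455 vs 270).
I: worse on fuel (73 vs 22).
J: worse on distance (446 vs 270).
K: worse on fuel (73 vs 22).
L: worse on distance (372 vs 270).
No option is at least as good as G on every objective and strictly better on one.

No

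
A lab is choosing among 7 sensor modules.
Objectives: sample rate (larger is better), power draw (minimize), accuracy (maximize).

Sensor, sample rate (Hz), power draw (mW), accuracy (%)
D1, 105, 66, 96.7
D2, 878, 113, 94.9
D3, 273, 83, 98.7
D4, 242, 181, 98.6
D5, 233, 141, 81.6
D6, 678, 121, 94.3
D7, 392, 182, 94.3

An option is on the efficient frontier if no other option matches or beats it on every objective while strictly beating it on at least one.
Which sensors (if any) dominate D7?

D2: sample rate 878≥392, power draw 113≤182, accuracy 94.9≥94.3 — dominates D7.
D6: sample rate 678≥392, power draw 121≤182, accuracy 94.3≥94.3 — dominates D7.
Others (D1, D3, D4, D5) are each worse than D7 on at least one objective.

D2, D6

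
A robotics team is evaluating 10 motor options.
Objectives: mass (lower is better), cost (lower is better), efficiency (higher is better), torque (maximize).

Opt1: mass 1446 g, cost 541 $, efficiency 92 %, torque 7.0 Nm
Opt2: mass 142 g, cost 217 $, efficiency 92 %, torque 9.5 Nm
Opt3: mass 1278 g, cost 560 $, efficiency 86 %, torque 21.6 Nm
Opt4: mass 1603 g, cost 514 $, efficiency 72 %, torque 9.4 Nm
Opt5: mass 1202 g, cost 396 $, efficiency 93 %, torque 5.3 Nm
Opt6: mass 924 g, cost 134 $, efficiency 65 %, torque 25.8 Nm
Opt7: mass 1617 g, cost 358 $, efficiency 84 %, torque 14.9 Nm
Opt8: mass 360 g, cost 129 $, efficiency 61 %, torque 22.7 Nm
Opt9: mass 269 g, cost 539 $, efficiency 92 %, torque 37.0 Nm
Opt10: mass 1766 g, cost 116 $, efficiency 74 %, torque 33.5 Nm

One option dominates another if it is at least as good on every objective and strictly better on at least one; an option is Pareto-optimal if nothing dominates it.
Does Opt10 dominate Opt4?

Opt10 vs Opt4: Opt10 is worse on mass (1766 vs 1603), so it does not dominate Opt4.

No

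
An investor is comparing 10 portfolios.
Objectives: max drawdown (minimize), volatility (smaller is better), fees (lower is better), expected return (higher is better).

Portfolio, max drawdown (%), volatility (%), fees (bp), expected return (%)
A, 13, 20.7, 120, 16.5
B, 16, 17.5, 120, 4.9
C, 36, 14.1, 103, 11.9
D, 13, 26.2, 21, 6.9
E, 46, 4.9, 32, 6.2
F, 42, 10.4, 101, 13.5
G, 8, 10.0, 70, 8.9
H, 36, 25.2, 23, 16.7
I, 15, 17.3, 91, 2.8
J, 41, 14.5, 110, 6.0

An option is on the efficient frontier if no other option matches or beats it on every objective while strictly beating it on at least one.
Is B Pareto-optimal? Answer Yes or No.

No

G vs B: max drawdown 8≤16, volatility 10.0≤17.5, fees 70≤120, expected return 8.9≥4.9 — G is at least as good on every objective and strictly better on at least one, so G dominates B.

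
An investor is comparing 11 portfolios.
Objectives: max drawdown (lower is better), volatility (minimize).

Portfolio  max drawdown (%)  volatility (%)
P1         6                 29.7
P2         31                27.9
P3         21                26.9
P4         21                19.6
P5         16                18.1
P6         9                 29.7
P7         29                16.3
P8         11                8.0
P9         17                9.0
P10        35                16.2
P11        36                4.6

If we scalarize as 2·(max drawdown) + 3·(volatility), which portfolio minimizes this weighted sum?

P1: 2·6 + 3·29.7 = 101.1
P2: 2·31 + 3·27.9 = 145.7
P3: 2·21 + 3·26.9 = 122.7
P4: 2·21 + 3·19.6 = 100.8
P5: 2·16 + 3·18.1 = 86.3
P6: 2·9 + 3·29.7 = 107.1
P7: 2·29 + 3·16.3 = 106.9
P8: 2·11 + 3·8.0 = 46.0
P9: 2·17 + 3·9.0 = 61.0
P10: 2·35 + 3·16.2 = 118.6
P11: 2·36 + 3·4.6 = 85.8
Lowest: P8 at 46.0.

P8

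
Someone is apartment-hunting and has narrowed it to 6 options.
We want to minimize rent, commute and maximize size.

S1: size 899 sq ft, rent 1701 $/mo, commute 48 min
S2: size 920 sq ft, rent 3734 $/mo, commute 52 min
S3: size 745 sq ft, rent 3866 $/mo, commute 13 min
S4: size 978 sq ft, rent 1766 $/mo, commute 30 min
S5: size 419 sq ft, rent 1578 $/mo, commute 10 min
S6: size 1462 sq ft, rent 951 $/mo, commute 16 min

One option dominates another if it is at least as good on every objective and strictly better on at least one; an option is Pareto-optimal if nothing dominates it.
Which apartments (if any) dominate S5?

none

S1: worse on rent (1701 vs 1578).
S2: worse on rent (3734 vs 1578).
S3: worse on rent (3866 vs 1578).
S4: worse on rent (1766 vs 1578).
S6: worse on commute (16 vs 10).
No option dominates S5.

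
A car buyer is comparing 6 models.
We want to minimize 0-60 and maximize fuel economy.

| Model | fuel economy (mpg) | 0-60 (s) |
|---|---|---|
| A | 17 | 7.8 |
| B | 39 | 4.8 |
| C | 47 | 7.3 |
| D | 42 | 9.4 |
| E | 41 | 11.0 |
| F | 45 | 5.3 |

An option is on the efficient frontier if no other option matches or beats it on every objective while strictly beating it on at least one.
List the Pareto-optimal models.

A: dominated by B (fuel economy 39≥17, 0-60 4.8≤7.8).
B: not dominated (best 0-60).
C: not dominated (best fuel economy).
D: dominated by C (fuel economy 47≥42, 0-60 7.3≤9.4).
E: dominated by C (fuel economy 47≥41, 0-60 7.3≤11.0).
F: not dominated.

B, C, F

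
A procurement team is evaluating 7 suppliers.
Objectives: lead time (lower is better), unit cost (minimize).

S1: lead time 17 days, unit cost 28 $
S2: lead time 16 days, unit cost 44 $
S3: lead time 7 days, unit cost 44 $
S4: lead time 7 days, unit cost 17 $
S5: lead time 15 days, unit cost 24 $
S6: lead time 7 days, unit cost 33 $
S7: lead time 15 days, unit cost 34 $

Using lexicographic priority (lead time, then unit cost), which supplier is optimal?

First minimize lead time: best is 7, kept {S3, S4, S6}.
Then minimize unit cost: best is 17, kept {S4}.

S4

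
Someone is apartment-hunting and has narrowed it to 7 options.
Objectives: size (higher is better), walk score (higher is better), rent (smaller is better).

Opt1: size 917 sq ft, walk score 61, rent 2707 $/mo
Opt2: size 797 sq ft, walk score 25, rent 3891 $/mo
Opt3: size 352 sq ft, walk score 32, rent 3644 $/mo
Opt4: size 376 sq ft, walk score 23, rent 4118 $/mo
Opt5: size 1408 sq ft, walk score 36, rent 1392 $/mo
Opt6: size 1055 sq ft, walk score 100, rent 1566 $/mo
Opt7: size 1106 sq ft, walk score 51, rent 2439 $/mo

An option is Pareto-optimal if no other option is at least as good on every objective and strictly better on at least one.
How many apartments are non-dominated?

Opt1: dominated by Opt6 (size 1055≥917, walk score 100≥61, rent 1566≤2707).
Opt2: dominated by Opt1 (size 917≥797, walk score 61≥25, rent 2707≤3891).
Opt3: dominated by Opt1 (size 917≥352, walk score 61≥32, rent 2707≤3644).
Opt4: dominated by Opt1 (size 917≥376, walk score 61≥23, rent 2707≤4118).
Opt5: not dominated (best size).
Opt6: not dominated (best walk score).
Opt7: not dominated.
Pareto-optimal: Opt5, Opt6, Opt7 → 3.

3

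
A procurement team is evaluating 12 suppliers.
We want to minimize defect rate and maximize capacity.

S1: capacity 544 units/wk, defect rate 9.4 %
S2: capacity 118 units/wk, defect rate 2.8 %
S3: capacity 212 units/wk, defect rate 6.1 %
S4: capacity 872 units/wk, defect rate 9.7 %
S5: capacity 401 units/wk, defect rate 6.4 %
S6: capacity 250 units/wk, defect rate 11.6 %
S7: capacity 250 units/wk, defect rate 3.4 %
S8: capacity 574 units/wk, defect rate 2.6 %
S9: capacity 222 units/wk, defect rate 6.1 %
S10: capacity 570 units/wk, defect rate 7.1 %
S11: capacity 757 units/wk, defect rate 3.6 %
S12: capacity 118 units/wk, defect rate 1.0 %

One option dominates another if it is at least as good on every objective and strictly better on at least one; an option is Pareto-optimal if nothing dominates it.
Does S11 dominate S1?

Yes

S11 vs S1: capacity 757≥544, defect rate 3.6≤9.4 — S11 is at least as good on every objective with at least one strict improvement.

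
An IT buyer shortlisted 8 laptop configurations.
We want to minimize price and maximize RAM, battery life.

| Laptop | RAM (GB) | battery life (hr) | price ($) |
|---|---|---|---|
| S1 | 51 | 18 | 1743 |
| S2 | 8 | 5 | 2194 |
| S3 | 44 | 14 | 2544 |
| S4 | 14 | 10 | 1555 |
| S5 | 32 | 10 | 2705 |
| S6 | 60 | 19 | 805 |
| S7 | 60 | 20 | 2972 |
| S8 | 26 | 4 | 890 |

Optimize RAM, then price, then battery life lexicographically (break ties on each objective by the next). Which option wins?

First maximize RAM: best is 60, kept {S6, S7}.
Then minimize price: best is 805, kept {S6}.

S6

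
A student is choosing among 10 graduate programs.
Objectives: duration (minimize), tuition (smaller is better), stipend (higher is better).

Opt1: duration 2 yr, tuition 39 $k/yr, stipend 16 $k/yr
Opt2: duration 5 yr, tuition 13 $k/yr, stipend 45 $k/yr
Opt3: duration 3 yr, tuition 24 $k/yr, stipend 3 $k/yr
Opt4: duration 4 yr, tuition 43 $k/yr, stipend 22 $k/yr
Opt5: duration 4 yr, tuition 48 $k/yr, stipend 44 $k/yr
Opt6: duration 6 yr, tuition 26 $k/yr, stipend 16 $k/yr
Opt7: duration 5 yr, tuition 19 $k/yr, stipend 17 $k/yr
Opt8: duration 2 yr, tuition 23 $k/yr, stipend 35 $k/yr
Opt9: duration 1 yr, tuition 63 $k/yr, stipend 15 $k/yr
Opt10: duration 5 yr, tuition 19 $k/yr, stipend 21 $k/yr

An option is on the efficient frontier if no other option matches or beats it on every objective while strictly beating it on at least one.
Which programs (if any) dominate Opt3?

Opt8

Opt8: duration 2≤3, tuition 23≤24, stipend 35≥3 — dominates Opt3.
Others (Opt1, Opt2, Opt4, Opt5, Opt6, Opt7, Opt9, Opt10) are each worse than Opt3 on at least one objective.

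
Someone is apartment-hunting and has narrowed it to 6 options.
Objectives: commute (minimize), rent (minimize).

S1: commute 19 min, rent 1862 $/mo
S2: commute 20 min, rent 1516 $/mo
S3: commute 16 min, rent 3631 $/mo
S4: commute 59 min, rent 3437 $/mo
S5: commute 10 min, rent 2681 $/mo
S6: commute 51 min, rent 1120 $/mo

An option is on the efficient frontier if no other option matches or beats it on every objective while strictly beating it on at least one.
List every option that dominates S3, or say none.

S5

S5: commute 10≤16, rent 2681≤3631 — dominates S3.
Others (S1, S2, S4, S6) are each worse than S3 on at least one objective.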